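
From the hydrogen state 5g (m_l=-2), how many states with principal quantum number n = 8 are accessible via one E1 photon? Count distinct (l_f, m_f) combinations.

E1 requires Δl = ±1, so l_f ∈ {3, 5}; with 0 ≤ l_f ≤ n_f−1 = 7, the allowed l_f values are {3, 5}.
For l_f = 3: m_f ∈ {m_i−1, m_i, m_i+1} ∩ [−3, 3] = {-3, -2, -1} → 3 states.
For l_f = 5: m_f ∈ {m_i−1, m_i, m_i+1} ∩ [−5, 5] = {-3, -2, -1} → 3 states.
Total: 6.

6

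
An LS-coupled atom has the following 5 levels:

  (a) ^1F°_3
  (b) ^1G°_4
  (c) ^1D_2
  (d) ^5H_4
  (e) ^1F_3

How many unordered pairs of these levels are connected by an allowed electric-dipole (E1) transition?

3

(a)–(b): forbidden (parity).
(a)–(c): allowed.
(a)–(d): forbidden (ΔS, ΔL).
(a)–(e): allowed.
(b)–(c): forbidden (ΔL, ΔJ).
(b)–(d): forbidden (ΔS).
(b)–(e): allowed.
(c)–(d): forbidden (parity, ΔS, ΔL, ΔJ).
(c)–(e): forbidden (parity).
(d)–(e): forbidden (parity, ΔS, ΔL).
Allowed pairs: 3 of 10.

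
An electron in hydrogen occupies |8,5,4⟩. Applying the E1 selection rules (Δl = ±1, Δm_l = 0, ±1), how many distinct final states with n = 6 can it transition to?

2

E1 requires Δl = ±1, so l_f ∈ {4, 6}; with 0 ≤ l_f ≤ n_f−1 = 5, the allowed l_f values are {4}.
For l_f = 4: m_f ∈ {m_i−1, m_i, m_i+1} ∩ [−4, 4] = {3, 4} → 2 states.
Total: 2.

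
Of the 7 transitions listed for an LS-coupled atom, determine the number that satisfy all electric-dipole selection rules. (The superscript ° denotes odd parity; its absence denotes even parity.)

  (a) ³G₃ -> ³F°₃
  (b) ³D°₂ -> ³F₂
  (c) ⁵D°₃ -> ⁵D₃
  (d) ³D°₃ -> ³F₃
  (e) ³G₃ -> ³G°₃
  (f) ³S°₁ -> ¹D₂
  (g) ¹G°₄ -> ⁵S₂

5

(a) allowed
(b) allowed
(c) allowed
(d) allowed
(e) allowed
(f) forbidden (ΔS, ΔL fail)
(g) forbidden (ΔS, ΔL, ΔJ fail)
Total allowed: 5 of 7.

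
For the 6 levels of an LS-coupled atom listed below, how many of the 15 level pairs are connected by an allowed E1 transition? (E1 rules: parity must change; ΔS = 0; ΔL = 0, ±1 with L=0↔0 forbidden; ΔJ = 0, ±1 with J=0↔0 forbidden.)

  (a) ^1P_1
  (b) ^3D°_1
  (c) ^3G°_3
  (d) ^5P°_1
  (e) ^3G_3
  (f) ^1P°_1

2

(a)–(b): forbidden (ΔS).
(a)–(c): forbidden (ΔS, ΔL, ΔJ).
(a)–(d): forbidden (ΔS).
(a)–(e): forbidden (parity, ΔS, ΔL, ΔJ).
(a)–(f): allowed.
(b)–(c): forbidden (parity, ΔL, ΔJ).
(b)–(d): forbidden (parity, ΔS).
(b)–(e): forbidden (ΔL, ΔJ).
(b)–(f): forbidden (parity, ΔS).
(c)–(d): forbidden (parity, ΔS, ΔL, ΔJ).
(c)–(e): allowed.
(c)–(f): forbidden (parity, ΔS, ΔL, ΔJ).
(d)–(e): forbidden (ΔS, ΔL, ΔJ).
(d)–(f): forbidden (parity, ΔS).
(e)–(f): forbidden (ΔS, ΔL, ΔJ).
Allowed pairs: 2 of 15.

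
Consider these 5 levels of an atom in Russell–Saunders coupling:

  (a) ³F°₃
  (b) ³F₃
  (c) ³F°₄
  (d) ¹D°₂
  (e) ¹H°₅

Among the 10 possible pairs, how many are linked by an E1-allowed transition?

(a)–(b): allowed.
(a)–(c): forbidden (parity).
(a)–(d): forbidden (parity, ΔS).
(a)–(e): forbidden (parity, ΔS, ΔL, ΔJ).
(b)–(c): allowed.
(b)–(d): forbidden (ΔS).
(b)–(e): forbidden (ΔS, ΔL, ΔJ).
(c)–(d): forbidden (parity, ΔS, ΔJ).
(c)–(e): forbidden (parity, ΔS, ΔL).
(d)–(e): forbidden (parity, ΔL, ΔJ).
Allowed pairs: 2 of 10.

2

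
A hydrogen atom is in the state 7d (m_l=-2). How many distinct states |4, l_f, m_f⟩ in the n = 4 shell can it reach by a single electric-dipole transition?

4

E1 requires Δl = ±1, so l_f ∈ {1, 3}; with 0 ≤ l_f ≤ n_f−1 = 3, the allowed l_f values are {1, 3}.
For l_f = 1: m_f ∈ {m_i−1, m_i, m_i+1} ∩ [−1, 1] = {-1} → 1 state.
For l_f = 3: m_f ∈ {m_i−1, m_i, m_i+1} ∩ [−3, 3] = {-3, -2, -1} → 3 states.
Total: 4.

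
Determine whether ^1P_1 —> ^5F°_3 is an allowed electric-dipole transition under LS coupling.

forbidden

Reading off the term symbols: S 0→2, L 1→3, J 1→3, parity even→odd.
Parity must change: even → odd — satisfied.
ΔS = 0: S: 0 → 2 — violated.
ΔL = 0, ±1 (not L=0↔0): L: 1 → 3, ΔL = +2 — violated.
ΔJ = 0, ±1 (not J=0↔0): J: 1 → 3, ΔJ = +2 — violated.
Rule(s) violated: ΔS, ΔL, ΔJ.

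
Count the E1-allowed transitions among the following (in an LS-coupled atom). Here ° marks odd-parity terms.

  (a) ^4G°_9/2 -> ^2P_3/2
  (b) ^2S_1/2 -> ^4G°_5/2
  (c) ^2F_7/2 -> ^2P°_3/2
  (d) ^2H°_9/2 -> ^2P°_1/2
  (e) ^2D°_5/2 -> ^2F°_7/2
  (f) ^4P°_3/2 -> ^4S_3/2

1

(a) forbidden (ΔS, ΔL, ΔJ fail)
(b) forbidden (ΔS, ΔL, ΔJ fail)
(c) forbidden (ΔL, ΔJ fail)
(d) forbidden (parity, ΔL, ΔJ fail)
(e) forbidden (parity fails)
(f) allowed
Total allowed: 1 of 6.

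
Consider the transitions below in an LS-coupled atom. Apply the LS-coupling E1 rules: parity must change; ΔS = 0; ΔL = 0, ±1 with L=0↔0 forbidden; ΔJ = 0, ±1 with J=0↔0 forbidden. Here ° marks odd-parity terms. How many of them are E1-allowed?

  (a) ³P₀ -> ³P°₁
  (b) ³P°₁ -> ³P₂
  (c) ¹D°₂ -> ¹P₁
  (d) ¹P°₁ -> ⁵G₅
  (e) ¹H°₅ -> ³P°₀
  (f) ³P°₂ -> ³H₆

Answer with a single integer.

(a) allowed
(b) allowed
(c) allowed
(d) forbidden (ΔS, ΔL, ΔJ fail)
(e) forbidden (parity, ΔS, ΔL, ΔJ fail)
(f) forbidden (ΔL, ΔJ fail)
Total allowed: 3 of 6.

3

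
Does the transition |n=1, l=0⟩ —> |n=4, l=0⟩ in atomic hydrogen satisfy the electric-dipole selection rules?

Δl = 0 − 0 = +0; the E1 rule Δl = ±1 is fails.
The transition is electric-dipole forbidden.

forbidden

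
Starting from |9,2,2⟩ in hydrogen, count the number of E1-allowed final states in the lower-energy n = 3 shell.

1

E1 requires Δl = ±1, so l_f ∈ {1, 3}; with 0 ≤ l_f ≤ n_f−1 = 2, the allowed l_f values are {1}.
For l_f = 1: m_f ∈ {m_i−1, m_i, m_i+1} ∩ [−1, 1] = {1} → 1 state.
Total: 1.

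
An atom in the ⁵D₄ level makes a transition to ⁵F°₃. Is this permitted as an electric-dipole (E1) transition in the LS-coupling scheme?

allowed

Initial level: S=2, L=2, J=4, parity even. Final level: S=2, L=3, J=3, parity odd.
ΔL = 0, ±1 (not L=0↔0): L: 2 → 3, ΔL = +1 — ✓.
ΔJ = 0, ±1 (not J=0↔0): J: 4 → 3, ΔJ = -1 — ✓.
Parity must change: even → odd — ✓.
ΔS = 0: S: 2 → 2 — ✓.
All four E1 rules are satisfied.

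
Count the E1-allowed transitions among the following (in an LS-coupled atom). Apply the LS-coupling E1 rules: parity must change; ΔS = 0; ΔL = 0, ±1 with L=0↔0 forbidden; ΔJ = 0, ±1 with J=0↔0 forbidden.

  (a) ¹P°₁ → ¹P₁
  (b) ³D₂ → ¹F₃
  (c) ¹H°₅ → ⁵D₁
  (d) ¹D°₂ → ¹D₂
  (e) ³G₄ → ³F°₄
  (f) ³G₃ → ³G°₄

(a) allowed
(b) forbidden (parity, ΔS fail)
(c) forbidden (ΔS, ΔL, ΔJ fail)
(d) allowed
(e) allowed
(f) allowed
Total allowed: 4 of 6.

4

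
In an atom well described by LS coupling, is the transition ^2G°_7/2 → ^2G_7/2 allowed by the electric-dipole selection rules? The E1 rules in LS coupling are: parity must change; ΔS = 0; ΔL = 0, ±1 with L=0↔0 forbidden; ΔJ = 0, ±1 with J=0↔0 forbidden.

Parity must change: odd → even — ok.
ΔS = 0: S: 1/2 → 1/2 — ok.
ΔL = 0, ±1 (not L=0↔0): L: 4 → 4, ΔL = +0 — ok.
ΔJ = 0, ±1 (not J=0↔0): J: 7/2 → 7/2, ΔJ = +0 — ok.
All four E1 rules are satisfied.

allowed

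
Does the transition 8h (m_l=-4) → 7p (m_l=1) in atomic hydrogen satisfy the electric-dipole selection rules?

Initial l = 5, final l = 1, so Δl = -4. E1 requires Δl = ±1: fails.
m_l: -4 → 1 (Δm_l = +5). |Δm_l| ≤ 1 fails.
The transition is electric-dipole forbidden.

forbidden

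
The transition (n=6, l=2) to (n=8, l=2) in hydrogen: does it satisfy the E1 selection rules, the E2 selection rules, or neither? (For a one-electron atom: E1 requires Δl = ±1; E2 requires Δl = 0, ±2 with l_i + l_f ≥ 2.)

E2

Δl = 2 − 2 = +0; l_i + l_f = 4.
E1 (Δl = ±1): not satisfied.
E2 (Δl = 0,±2, l_i+l_f ≥ 2): satisfied.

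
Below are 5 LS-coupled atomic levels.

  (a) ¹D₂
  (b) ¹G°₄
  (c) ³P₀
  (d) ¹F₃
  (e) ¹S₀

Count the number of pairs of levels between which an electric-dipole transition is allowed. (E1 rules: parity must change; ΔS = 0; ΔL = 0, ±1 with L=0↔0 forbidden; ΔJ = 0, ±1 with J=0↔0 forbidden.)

(a)–(b): forbidden (ΔL, ΔJ).
(a)–(c): forbidden (parity, ΔS, ΔJ).
(a)–(d): forbidden (parity).
(a)–(e): forbidden (parity, ΔL, ΔJ).
(b)–(c): forbidden (ΔS, ΔL, ΔJ).
(b)–(d): allowed.
(b)–(e): forbidden (ΔL, ΔJ).
(c)–(d): forbidden (parity, ΔS, ΔL, ΔJ).
(c)–(e): forbidden (parity, ΔS, ΔJ).
(d)–(e): forbidden (parity, ΔL, ΔJ).
Allowed pairs: 1 of 10.

1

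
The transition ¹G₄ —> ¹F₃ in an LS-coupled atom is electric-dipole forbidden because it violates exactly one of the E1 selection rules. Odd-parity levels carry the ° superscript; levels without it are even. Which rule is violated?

parity

ΔS = 0: S: 0 → 0 — passes.
ΔJ = 0, ±1 (not J=0↔0): J: 4 → 3, ΔJ = -1 — passes.
Parity must change: even → even — fails.
ΔL = 0, ±1 (not L=0↔0): L: 4 → 3, ΔL = -1 — passes.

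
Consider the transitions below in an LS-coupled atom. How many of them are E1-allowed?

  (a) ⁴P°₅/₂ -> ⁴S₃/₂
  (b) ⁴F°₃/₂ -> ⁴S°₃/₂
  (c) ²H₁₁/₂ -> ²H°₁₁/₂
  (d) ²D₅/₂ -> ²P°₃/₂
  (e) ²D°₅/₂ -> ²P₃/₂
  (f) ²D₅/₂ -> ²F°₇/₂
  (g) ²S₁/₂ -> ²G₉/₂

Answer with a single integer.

(a) allowed
(b) forbidden (parity, ΔL fail)
(c) allowed
(d) allowed
(e) allowed
(f) allowed
(g) forbidden (parity, ΔL, ΔJ fail)
Total allowed: 5 of 7.

5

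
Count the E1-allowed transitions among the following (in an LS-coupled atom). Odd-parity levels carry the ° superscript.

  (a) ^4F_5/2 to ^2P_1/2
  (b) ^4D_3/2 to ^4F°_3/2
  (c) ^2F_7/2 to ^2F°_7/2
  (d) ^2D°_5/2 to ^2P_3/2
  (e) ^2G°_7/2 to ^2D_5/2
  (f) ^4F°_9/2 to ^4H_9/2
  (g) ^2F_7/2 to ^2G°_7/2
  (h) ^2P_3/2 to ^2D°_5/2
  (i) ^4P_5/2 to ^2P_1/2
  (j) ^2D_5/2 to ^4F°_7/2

(a) forbidden (parity, ΔS, ΔL, ΔJ fail)
(b) allowed
(c) allowed
(d) allowed
(e) forbidden (ΔL fails)
(f) forbidden (ΔL fails)
(g) allowed
(h) allowed
(i) forbidden (parity, ΔS, ΔJ fail)
(j) forbidden (ΔS fails)
Total allowed: 5 of 10.

5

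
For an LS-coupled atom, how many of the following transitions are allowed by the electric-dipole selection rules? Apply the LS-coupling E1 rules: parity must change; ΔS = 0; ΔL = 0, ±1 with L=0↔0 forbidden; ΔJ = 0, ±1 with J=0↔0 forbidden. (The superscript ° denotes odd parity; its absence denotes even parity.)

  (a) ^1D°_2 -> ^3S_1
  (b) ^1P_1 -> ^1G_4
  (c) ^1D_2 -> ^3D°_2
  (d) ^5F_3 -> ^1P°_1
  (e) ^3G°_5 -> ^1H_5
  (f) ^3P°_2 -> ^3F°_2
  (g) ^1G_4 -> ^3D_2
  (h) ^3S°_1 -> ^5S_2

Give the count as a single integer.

(a) forbidden (ΔS, ΔL fail)
(b) forbidden (parity, ΔL, ΔJ fail)
(c) forbidden (ΔS fails)
(d) forbidden (ΔS, ΔL, ΔJ fail)
(e) forbidden (ΔS fails)
(f) forbidden (parity, ΔL fail)
(g) forbidden (parity, ΔS, ΔL, ΔJ fail)
(h) forbidden (ΔS, ΔL fail)
Total allowed: 0 of 8.

0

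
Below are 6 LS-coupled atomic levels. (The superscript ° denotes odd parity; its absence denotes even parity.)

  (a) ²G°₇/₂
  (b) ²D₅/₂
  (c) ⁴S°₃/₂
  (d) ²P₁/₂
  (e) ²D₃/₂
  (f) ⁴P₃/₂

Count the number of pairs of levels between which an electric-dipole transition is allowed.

1

(a)–(b): forbidden (ΔL).
(a)–(c): forbidden (parity, ΔS, ΔL, ΔJ).
(a)–(d): forbidden (ΔL, ΔJ).
(a)–(e): forbidden (ΔL, ΔJ).
(a)–(f): forbidden (ΔS, ΔL, ΔJ).
(b)–(c): forbidden (ΔS, ΔL).
(b)–(d): forbidden (parity, ΔJ).
(b)–(e): forbidden (parity).
(b)–(f): forbidden (parity, ΔS).
(c)–(d): forbidden (ΔS).
(c)–(e): forbidden (ΔS, ΔL).
(c)–(f): allowed.
(d)–(e): forbidden (parity).
(d)–(f): forbidden (parity, ΔS).
(e)–(f): forbidden (parity, ΔS).
Allowed pairs: 1 of 15.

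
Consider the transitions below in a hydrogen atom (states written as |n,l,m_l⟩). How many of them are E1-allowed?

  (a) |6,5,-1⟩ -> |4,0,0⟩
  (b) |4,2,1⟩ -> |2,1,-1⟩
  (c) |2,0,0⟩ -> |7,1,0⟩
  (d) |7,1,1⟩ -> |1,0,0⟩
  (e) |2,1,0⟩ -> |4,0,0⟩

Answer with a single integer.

(a) forbidden — Δl = -5 (E1 requires Δl = ±1)
(b) forbidden — Δm_l = -2 (E1 requires Δm_l = 0, ±1)
(c) allowed
(d) allowed
(e) allowed
Total allowed: 3 of 5.

3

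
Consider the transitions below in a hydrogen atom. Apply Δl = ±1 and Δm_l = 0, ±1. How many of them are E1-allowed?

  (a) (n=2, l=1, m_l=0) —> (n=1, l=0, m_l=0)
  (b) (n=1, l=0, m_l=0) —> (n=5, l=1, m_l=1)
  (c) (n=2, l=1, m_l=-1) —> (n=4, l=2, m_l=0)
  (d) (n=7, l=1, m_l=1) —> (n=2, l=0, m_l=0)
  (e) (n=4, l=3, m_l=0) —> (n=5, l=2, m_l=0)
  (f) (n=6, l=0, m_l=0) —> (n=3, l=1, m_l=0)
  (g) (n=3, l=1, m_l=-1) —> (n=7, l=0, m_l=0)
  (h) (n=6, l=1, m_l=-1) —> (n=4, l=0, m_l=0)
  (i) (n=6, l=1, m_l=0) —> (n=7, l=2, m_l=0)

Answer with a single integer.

9

(a) allowed
(b) allowed
(c) allowed
(d) allowed
(e) allowed
(f) allowed
(g) allowed
(h) allowed
(i) allowed
Total allowed: 9 of 9.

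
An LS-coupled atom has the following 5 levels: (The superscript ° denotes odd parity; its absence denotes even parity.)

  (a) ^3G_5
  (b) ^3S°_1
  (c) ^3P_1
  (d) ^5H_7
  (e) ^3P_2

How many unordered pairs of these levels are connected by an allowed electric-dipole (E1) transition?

(a)–(b): forbidden (ΔL, ΔJ).
(a)–(c): forbidden (parity, ΔL, ΔJ).
(a)–(d): forbidden (parity, ΔS, ΔJ).
(a)–(e): forbidden (parity, ΔL, ΔJ).
(b)–(c): allowed.
(b)–(d): forbidden (ΔS, ΔL, ΔJ).
(b)–(e): allowed.
(c)–(d): forbidden (parity, ΔS, ΔL, ΔJ).
(c)–(e): forbidden (parity).
(d)–(e): forbidden (parity, ΔS, ΔL, ΔJ).
Allowed pairs: 2 of 10.

2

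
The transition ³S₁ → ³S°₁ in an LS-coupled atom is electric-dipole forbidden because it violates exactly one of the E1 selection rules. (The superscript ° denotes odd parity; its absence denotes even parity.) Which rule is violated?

the L=0 ↔ L=0 exclusion

Initial level: S=1, L=0, J=1, parity even. Final level: S=1, L=0, J=1, parity odd.
ΔJ = 0, ±1 (not J=0↔0): J: 1 → 1, ΔJ = +0 — satisfied.
ΔS = 0: S: 1 → 1 — satisfied.
Parity must change: even → odd — satisfied.
ΔL = 0, ±1 (not L=0↔0): L: 0 → 0, ΔL = +0 — violated.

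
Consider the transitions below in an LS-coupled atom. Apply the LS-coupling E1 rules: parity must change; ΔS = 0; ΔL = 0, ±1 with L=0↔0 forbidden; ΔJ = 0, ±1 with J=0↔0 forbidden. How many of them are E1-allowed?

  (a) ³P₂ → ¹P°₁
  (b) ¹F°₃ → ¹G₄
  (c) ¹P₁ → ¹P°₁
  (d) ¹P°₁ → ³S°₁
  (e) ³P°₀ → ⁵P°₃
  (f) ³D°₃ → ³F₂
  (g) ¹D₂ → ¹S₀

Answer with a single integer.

3

(a) forbidden (ΔS fails)
(b) allowed
(c) allowed
(d) forbidden (parity, ΔS fail)
(e) forbidden (parity, ΔS, ΔJ fail)
(f) allowed
(g) forbidden (parity, ΔL, ΔJ fail)
Total allowed: 3 of 7.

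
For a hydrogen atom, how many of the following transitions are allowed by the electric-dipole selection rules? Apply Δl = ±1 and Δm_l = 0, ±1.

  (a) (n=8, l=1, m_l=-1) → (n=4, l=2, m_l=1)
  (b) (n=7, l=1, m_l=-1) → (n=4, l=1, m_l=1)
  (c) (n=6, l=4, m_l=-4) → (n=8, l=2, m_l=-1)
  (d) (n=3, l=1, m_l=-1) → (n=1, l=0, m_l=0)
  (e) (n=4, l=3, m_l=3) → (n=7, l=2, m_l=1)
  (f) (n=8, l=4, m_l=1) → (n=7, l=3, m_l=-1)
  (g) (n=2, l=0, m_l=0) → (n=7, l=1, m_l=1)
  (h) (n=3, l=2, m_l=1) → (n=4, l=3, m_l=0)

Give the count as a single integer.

3

(a) forbidden — Δm_l = +2 (E1 requires Δm_l = 0, ±1)
(b) forbidden — Δl = +0 (E1 requires Δl = ±1); Δm_l = +2 (E1 requires Δm_l = 0, ±1)
(c) forbidden — Δl = -2 (E1 requires Δl = ±1); Δm_l = +3 (E1 requires Δm_l = 0, ±1)
(d) allowed
(e) forbidden — Δm_l = -2 (E1 requires Δm_l = 0, ±1)
(f) forbidden — Δm_l = -2 (E1 requires Δm_l = 0, ±1)
(g) allowed
(h) allowed
Total allowed: 3 of 8.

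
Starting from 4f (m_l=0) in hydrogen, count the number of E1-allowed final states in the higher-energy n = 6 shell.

6

E1 requires Δl = ±1, so l_f ∈ {2, 4}; with 0 ≤ l_f ≤ n_f−1 = 5, the allowed l_f values are {2, 4}.
For l_f = 2: m_f ∈ {m_i−1, m_i, m_i+1} ∩ [−2, 2] = {-1, 0, 1} → 3 states.
For l_f = 4: m_f ∈ {m_i−1, m_i, m_i+1} ∩ [−4, 4] = {-1, 0, 1} → 3 states.
Total: 6.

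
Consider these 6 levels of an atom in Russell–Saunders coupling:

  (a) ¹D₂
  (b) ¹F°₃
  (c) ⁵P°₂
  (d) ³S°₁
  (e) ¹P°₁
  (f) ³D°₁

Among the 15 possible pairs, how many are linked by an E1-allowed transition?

2

(a)–(b): allowed.
(a)–(c): forbidden (ΔS).
(a)–(d): forbidden (ΔS, ΔL).
(a)–(e): allowed.
(a)–(f): forbidden (ΔS).
(b)–(c): forbidden (parity, ΔS, ΔL).
(b)–(d): forbidden (parity, ΔS, ΔL, ΔJ).
(b)–(e): forbidden (parity, ΔL, ΔJ).
(b)–(f): forbidden (parity, ΔS, ΔJ).
(c)–(d): forbidden (parity, ΔS).
(c)–(e): forbidden (parity, ΔS).
(c)–(f): forbidden (parity, ΔS).
(d)–(e): forbidden (parity, ΔS).
(d)–(f): forbidden (parity, ΔL).
(e)–(f): forbidden (parity, ΔS).
Allowed pairs: 2 of 15.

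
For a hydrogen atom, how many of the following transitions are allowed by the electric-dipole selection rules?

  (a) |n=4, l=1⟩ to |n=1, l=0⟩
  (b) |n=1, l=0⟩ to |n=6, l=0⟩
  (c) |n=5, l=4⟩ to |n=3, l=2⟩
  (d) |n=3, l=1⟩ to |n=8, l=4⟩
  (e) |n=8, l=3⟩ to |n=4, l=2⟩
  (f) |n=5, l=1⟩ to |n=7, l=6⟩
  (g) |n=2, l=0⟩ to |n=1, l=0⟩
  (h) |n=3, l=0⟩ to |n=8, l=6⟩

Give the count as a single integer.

2

(a) allowed
(b) forbidden — Δl = +0 (E1 requires Δl = ±1)
(c) forbidden — Δl = -2 (E1 requires Δl = ±1)
(d) forbidden — Δl = +3 (E1 requires Δl = ±1)
(e) allowed
(f) forbidden — Δl = +5 (E1 requires Δl = ±1)
(g) forbidden — Δl = +0 (E1 requires Δl = ±1)
(h) forbidden — Δl = +6 (E1 requires Δl = ±1)
Total allowed: 2 of 8.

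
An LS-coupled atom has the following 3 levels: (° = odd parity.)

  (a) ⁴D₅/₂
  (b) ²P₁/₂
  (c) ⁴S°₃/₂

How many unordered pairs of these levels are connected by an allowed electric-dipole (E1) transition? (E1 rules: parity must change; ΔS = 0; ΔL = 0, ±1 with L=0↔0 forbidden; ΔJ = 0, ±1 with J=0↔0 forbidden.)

0

(a)–(b): forbidden (parity, ΔS, ΔJ).
(a)–(c): forbidden (ΔL).
(b)–(c): forbidden (ΔS).
Allowed pairs: 0 of 3.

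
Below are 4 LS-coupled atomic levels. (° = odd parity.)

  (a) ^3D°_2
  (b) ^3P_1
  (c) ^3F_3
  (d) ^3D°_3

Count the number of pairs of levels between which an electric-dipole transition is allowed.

3

(a)–(b): allowed.
(a)–(c): allowed.
(a)–(d): forbidden (parity).
(b)–(c): forbidden (parity, ΔL, ΔJ).
(b)–(d): forbidden (ΔJ).
(c)–(d): allowed.
Allowed pairs: 3 of 6.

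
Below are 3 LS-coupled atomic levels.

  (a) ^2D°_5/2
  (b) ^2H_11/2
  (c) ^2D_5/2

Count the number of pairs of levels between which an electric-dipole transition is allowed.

(a)–(b): forbidden (ΔL, ΔJ).
(a)–(c): allowed.
(b)–(c): forbidden (parity, ΔL, ΔJ).
Allowed pairs: 1 of 3.

1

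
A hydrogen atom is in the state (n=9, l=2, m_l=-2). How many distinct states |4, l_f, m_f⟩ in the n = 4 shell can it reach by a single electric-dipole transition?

E1 requires Δl = ±1, so l_f ∈ {1, 3}; with 0 ≤ l_f ≤ n_f−1 = 3, the allowed l_f values are {1, 3}.
For l_f = 1: m_f ∈ {m_i−1, m_i, m_i+1} ∩ [−1, 1] = {-1} → 1 state.
For l_f = 3: m_f ∈ {m_i−1, m_i, m_i+1} ∩ [−3, 3] = {-3, -2, -1} → 3 states.
Total: 4.

4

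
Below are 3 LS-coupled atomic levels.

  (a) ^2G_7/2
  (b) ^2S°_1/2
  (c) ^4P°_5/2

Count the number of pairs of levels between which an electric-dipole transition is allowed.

0

(a)–(b): forbidden (ΔL, ΔJ).
(a)–(c): forbidden (ΔS, ΔL).
(b)–(c): forbidden (parity, ΔS, ΔJ).
Allowed pairs: 0 of 3.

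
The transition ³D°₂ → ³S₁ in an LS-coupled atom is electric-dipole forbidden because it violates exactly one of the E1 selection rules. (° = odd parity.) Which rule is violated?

the ΔL = 0, ±1 rule

Initial level: S=1, L=2, J=2, parity odd. Final level: S=1, L=0, J=1, parity even.
Parity must change: odd → even — ✓.
ΔS = 0: S: 1 → 1 — ✓.
ΔL = 0, ±1 (not L=0↔0): L: 2 → 0, ΔL = -2 — ✗.
ΔJ = 0, ±1 (not J=0↔0): J: 2 → 1, ΔJ = -1 — ✓.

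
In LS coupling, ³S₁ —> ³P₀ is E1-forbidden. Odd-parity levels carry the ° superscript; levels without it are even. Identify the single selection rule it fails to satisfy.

Parity must change: even → even — violated.
ΔS = 0: S: 1 → 1 — satisfied.
ΔL = 0, ±1 (not L=0↔0): L: 0 → 1, ΔL = +1 — satisfied.
ΔJ = 0, ±1 (not J=0↔0): J: 1 → 0, ΔJ = -1 — satisfied.

parity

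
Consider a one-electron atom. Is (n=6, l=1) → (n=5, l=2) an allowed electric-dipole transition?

allowed

Initial l = 1, final l = 2, so Δl = +1. E1 requires Δl = ±1: ✓.
All E1 selection rules are satisfied.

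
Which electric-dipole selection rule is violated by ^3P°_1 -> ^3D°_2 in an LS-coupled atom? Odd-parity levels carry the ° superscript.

parity

Initial level: S=1, L=1, J=1, parity odd. Final level: S=1, L=2, J=2, parity odd.
Parity must change: odd → odd — ✗.
ΔS = 0: S: 1 → 1 — ✓.
ΔL = 0, ±1 (not L=0↔0): L: 1 → 2, ΔL = +1 — ✓.
ΔJ = 0, ±1 (not J=0↔0): J: 1 → 2, ΔJ = +1 — ✓.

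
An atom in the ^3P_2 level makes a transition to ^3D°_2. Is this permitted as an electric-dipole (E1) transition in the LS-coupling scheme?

allowed

Reading off the term symbols: S 1→1, L 1→2, J 2→2, parity even→odd.
Parity must change: even → odd — satisfied.
ΔS = 0: S: 1 → 1 — satisfied.
ΔL = 0, ±1 (not L=0↔0): L: 1 → 2, ΔL = +1 — satisfied.
ΔJ = 0, ±1 (not J=0↔0): J: 2 → 2, ΔJ = +0 — satisfied.
All four E1 rules are satisfied.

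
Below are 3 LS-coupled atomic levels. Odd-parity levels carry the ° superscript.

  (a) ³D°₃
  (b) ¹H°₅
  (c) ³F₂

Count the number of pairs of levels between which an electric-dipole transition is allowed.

1

(a)–(b): forbidden (parity, ΔS, ΔL, ΔJ).
(a)–(c): allowed.
(b)–(c): forbidden (ΔS, ΔL, ΔJ).
Allowed pairs: 1 of 3.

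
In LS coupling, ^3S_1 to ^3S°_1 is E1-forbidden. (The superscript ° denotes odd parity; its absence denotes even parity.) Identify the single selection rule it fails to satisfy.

Reading off the term symbols: S 1→1, L 0→0, J 1→1, parity even→odd.
Parity must change: even → odd — ok.
ΔS = 0: S: 1 → 1 — ok.
ΔL = 0, ±1 (not L=0↔0): L: 0 → 0, ΔL = +0 — fails.
ΔJ = 0, ±1 (not J=0↔0): J: 1 → 1, ΔJ = +0 — ok.

the L=0 ↔ L=0 exclusion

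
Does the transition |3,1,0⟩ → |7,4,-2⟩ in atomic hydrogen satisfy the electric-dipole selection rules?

forbidden

l: 1 → 4 (Δl = +3). Δl = ±1 ✗.
m_l: 0 → -2 (Δm_l = -2). |Δm_l| ≤ 1 ✗.
The transition is electric-dipole forbidden.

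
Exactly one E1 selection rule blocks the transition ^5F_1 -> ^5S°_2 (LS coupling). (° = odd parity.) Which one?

Parity must change: even → odd — ✓.
ΔS = 0: S: 2 → 2 — ✓.
ΔL = 0, ±1 (not L=0↔0): L: 3 → 0, ΔL = -3 — ✗.
ΔJ = 0, ±1 (not J=0↔0): J: 1 → 2, ΔJ = +1 — ✓.

the ΔL = 0, ±1 rule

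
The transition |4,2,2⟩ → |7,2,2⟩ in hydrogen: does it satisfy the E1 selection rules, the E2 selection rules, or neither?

E2

Δl = 2 − 2 = +0; l_i + l_f = 4.
Δm_l = +0.
E1 (Δl = ±1, |Δm_l| ≤ 1): not satisfied.
E2 (Δl = 0,±2, l_i+l_f ≥ 2, |Δm_l| ≤ 2): satisfied.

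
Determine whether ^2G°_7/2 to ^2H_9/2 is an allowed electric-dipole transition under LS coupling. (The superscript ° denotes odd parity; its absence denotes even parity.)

ΔJ = 0, ±1 (not J=0↔0): J: 7/2 → 9/2, ΔJ = +1 — ✓.
ΔL = 0, ±1 (not L=0↔0): L: 4 → 5, ΔL = +1 — ✓.
ΔS = 0: S: 1/2 → 1/2 — ✓.
Parity must change: odd → even — ✓.
All four E1 rules are satisfied.

allowed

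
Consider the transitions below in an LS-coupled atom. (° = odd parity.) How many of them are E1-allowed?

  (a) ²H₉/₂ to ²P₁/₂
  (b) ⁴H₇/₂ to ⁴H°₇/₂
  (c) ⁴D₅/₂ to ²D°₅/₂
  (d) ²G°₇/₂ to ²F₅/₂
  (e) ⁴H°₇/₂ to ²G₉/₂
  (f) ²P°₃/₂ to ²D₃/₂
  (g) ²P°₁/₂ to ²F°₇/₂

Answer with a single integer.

(a) forbidden (parity, ΔL, ΔJ fail)
(b) allowed
(c) forbidden (ΔS fails)
(d) allowed
(e) forbidden (ΔS fails)
(f) allowed
(g) forbidden (parity, ΔL, ΔJ fail)
Total allowed: 3 of 7.

3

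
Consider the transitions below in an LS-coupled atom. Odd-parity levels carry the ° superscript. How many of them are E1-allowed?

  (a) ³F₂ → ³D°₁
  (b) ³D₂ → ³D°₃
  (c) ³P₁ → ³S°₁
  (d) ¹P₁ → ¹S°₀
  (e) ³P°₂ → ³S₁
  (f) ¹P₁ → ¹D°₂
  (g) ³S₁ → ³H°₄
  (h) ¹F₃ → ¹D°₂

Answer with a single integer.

(a) allowed
(b) allowed
(c) allowed
(d) allowed
(e) allowed
(f) allowed
(g) forbidden (ΔL, ΔJ fail)
(h) allowed
Total allowed: 7 of 8.

7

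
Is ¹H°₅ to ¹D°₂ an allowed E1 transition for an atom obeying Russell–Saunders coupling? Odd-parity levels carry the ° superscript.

forbidden

Initial level: S=0, L=5, J=5, parity odd. Final level: S=0, L=2, J=2, parity odd.
Parity must change: odd → odd — fails.
ΔJ = 0, ±1 (not J=0↔0): J: 5 → 2, ΔJ = -3 — fails.
ΔL = 0, ±1 (not L=0↔0): L: 5 → 2, ΔL = -3 — fails.
ΔS = 0: S: 0 → 0 — ok.
Rule(s) violated: parity, ΔL, ΔJ.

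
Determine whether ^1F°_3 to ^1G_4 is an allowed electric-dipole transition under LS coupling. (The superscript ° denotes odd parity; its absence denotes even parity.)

Reading off the term symbols: S 0→0, L 3→4, J 3→4, parity odd→even.
Parity must change: odd → even — passes.
ΔS = 0: S: 0 → 0 — passes.
ΔL = 0, ±1 (not L=0↔0): L: 3 → 4, ΔL = +1 — passes.
ΔJ = 0, ±1 (not J=0↔0): J: 3 → 4, ΔJ = +1 — passes.
All four E1 rules are satisfied.

allowed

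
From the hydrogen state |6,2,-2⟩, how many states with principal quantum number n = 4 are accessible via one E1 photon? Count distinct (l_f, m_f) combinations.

E1 requires Δl = ±1, so l_f ∈ {1, 3}; with 0 ≤ l_f ≤ n_f−1 = 3, the allowed l_f values are {1, 3}.
For l_f = 1: m_f ∈ {m_i−1, m_i, m_i+1} ∩ [−1, 1] = {-1} → 1 state.
For l_f = 3: m_f ∈ {m_i−1, m_i, m_i+1} ∩ [−3, 3] = {-3, -2, -1} → 3 states.
Total: 4.

4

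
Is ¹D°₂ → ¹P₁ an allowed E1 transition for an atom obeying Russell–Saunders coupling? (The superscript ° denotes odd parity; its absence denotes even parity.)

Parity must change: odd → even — passes.
ΔS = 0: S: 0 → 0 — passes.
ΔL = 0, ±1 (not L=0↔0): L: 2 → 1, ΔL = -1 — passes.
ΔJ = 0, ±1 (not J=0↔0): J: 2 → 1, ΔJ = -1 — passes.
All four E1 rules are satisfied.

allowed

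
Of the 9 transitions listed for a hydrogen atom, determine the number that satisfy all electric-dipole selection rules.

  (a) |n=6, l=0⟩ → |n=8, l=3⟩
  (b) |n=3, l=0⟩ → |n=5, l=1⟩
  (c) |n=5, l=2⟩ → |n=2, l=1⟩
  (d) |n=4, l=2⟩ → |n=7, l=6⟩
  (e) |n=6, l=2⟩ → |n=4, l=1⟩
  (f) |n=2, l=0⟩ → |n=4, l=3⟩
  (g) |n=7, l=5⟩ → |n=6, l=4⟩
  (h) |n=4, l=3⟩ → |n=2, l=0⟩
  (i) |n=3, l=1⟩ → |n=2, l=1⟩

4

(a) forbidden — Δl = +3 (E1 requires Δl = ±1)
(b) allowed
(c) allowed
(d) forbidden — Δl = +4 (E1 requires Δl = ±1)
(e) allowed
(f) forbidden — Δl = +3 (E1 requires Δl = ±1)
(g) allowed
(h) forbidden — Δl = -3 (E1 requires Δl = ±1)
(i) forbidden — Δl = +0 (E1 requires Δl = ±1)
Total allowed: 4 of 9.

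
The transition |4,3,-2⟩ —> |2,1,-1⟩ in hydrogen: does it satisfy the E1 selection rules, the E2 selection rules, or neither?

E2

Δl = 1 − 3 = -2; l_i + l_f = 4.
Δm_l = +1.
E1 (Δl = ±1, |Δm_l| ≤ 1): not satisfied.
E2 (Δl = 0,±2, l_i+l_f ≥ 2, |Δm_l| ≤ 2): satisfied.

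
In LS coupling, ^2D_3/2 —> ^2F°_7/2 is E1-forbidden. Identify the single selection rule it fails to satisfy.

the ΔJ = 0, ±1 rule

Parity must change: even → odd — ok.
ΔS = 0: S: 1/2 → 1/2 — ok.
ΔL = 0, ±1 (not L=0↔0): L: 2 → 3, ΔL = +1 — ok.
ΔJ = 0, ±1 (not J=0↔0): J: 3/2 → 7/2, ΔJ = +2 — fails.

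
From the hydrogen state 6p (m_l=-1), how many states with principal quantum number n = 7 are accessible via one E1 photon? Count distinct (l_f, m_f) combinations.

E1 requires Δl = ±1, so l_f ∈ {0, 2}; with 0 ≤ l_f ≤ n_f−1 = 6, the allowed l_f values are {0, 2}.
For l_f = 0: m_f ∈ {m_i−1, m_i, m_i+1} ∩ [−0, 0] = {0} → 1 state.
For l_f = 2: m_f ∈ {m_i−1, m_i, m_i+1} ∩ [−2, 2] = {-2, -1, 0} → 3 states.
Total: 4.

4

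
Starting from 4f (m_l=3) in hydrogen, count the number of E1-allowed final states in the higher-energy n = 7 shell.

E1 requires Δl = ±1, so l_f ∈ {2, 4}; with 0 ≤ l_f ≤ n_f−1 = 6, the allowed l_f values are {2, 4}.
For l_f = 2: m_f ∈ {m_i−1, m_i, m_i+1} ∩ [−2, 2] = {2} → 1 state.
For l_f = 4: m_f ∈ {m_i−1, m_i, m_i+1} ∩ [−4, 4] = {2, 3, 4} → 3 states.
Total: 4.

4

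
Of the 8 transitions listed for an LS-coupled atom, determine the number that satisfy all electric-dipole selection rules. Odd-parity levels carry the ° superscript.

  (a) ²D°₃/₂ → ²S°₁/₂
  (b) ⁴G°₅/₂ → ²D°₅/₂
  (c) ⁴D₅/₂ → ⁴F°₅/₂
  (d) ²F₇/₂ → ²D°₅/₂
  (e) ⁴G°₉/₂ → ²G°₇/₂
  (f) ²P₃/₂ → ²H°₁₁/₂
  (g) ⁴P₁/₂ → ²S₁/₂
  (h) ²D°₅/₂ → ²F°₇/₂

2

(a) forbidden (parity, ΔL fail)
(b) forbidden (parity, ΔS, ΔL fail)
(c) allowed
(d) allowed
(e) forbidden (parity, ΔS fail)
(f) forbidden (ΔL, ΔJ fail)
(g) forbidden (parity, ΔS fail)
(h) forbidden (parity fails)
Total allowed: 2 of 8.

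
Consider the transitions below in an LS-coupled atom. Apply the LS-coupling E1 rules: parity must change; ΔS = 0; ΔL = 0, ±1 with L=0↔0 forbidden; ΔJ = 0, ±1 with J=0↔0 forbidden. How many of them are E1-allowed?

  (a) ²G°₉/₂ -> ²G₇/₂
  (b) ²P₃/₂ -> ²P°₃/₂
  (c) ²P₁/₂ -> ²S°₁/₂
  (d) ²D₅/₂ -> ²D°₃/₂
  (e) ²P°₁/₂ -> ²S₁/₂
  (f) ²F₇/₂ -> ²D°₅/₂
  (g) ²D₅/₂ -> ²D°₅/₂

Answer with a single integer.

(a) allowed
(b) allowed
(c) allowed
(d) allowed
(e) allowed
(f) allowed
(g) allowed
Total allowed: 7 of 7.

7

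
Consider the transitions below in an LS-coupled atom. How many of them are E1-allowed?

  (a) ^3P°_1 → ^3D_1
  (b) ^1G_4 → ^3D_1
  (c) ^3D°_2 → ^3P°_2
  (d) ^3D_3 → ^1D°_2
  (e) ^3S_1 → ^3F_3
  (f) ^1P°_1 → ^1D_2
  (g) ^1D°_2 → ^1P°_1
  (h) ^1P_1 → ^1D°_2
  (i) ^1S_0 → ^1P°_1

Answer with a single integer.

(a) allowed
(b) forbidden (parity, ΔS, ΔL, ΔJ fail)
(c) forbidden (parity fails)
(d) forbidden (ΔS fails)
(e) forbidden (parity, ΔL, ΔJ fail)
(f) allowed
(g) forbidden (parity fails)
(h) allowed
(i) allowed
Total allowed: 4 of 9.

4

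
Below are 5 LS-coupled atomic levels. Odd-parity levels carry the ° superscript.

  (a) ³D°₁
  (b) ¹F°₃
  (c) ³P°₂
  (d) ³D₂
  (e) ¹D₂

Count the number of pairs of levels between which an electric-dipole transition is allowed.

(a)–(b): forbidden (parity, ΔS, ΔJ).
(a)–(c): forbidden (parity).
(a)–(d): allowed.
(a)–(e): forbidden (ΔS).
(b)–(c): forbidden (parity, ΔS, ΔL).
(b)–(d): forbidden (ΔS).
(b)–(e): allowed.
(c)–(d): allowed.
(c)–(e): forbidden (ΔS).
(d)–(e): forbidden (parity, ΔS).
Allowed pairs: 3 of 10.

3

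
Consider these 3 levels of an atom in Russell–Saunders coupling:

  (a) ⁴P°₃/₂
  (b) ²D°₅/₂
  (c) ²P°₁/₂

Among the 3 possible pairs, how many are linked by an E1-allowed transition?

(a)–(b): forbidden (parity, ΔS).
(a)–(c): forbidden (parity, ΔS).
(b)–(c): forbidden (parity, ΔJ).
Allowed pairs: 0 of 3.

0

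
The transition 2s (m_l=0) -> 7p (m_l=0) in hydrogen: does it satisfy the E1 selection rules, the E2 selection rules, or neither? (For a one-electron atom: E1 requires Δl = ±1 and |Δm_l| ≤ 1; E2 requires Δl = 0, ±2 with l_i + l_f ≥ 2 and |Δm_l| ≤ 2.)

Δl = 1 − 0 = +1; l_i + l_f = 1.
Δm_l = +0.
E1 (Δl = ±1, |Δm_l| ≤ 1): satisfied.
E2 (Δl = 0,±2, l_i+l_f ≥ 2, |Δm_l| ≤ 2): not satisfied.

E1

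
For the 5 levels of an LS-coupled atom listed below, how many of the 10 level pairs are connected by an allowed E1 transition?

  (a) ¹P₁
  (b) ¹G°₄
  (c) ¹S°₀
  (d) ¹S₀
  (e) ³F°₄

1

(a)–(b): forbidden (ΔL, ΔJ).
(a)–(c): allowed.
(a)–(d): forbidden (parity).
(a)–(e): forbidden (ΔS, ΔL, ΔJ).
(b)–(c): forbidden (parity, ΔL, ΔJ).
(b)–(d): forbidden (ΔL, ΔJ).
(b)–(e): forbidden (parity, ΔS).
(c)–(d): forbidden (ΔL, ΔJ).
(c)–(e): forbidden (parity, ΔS, ΔL, ΔJ).
(d)–(e): forbidden (ΔS, ΔL, ΔJ).
Allowed pairs: 1 of 10.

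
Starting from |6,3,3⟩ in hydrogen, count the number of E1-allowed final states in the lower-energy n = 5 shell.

E1 requires Δl = ±1, so l_f ∈ {2, 4}; with 0 ≤ l_f ≤ n_f−1 = 4, the allowed l_f values are {2, 4}.
For l_f = 2: m_f ∈ {m_i−1, m_i, m_i+1} ∩ [−2, 2] = {2} → 1 state.
For l_f = 4: m_f ∈ {m_i−1, m_i, m_i+1} ∩ [−4, 4] = {2, 3, 4} → 3 states.
Total: 4.

4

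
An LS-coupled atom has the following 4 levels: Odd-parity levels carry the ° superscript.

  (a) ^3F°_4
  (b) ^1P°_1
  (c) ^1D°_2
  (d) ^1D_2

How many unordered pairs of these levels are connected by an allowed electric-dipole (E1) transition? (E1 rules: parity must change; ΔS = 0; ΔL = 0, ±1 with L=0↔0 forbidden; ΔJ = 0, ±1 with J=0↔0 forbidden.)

2

(a)–(b): forbidden (parity, ΔS, ΔL, ΔJ).
(a)–(c): forbidden (parity, ΔS, ΔJ).
(a)–(d): forbidden (ΔS, ΔJ).
(b)–(c): forbidden (parity).
(b)–(d): allowed.
(c)–(d): allowed.
Allowed pairs: 2 of 6.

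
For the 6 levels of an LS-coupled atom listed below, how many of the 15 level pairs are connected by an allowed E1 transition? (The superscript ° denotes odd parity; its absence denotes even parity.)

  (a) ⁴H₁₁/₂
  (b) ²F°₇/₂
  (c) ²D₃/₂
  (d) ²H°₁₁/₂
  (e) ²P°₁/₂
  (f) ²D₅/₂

2

(a)–(b): forbidden (ΔS, ΔL, ΔJ).
(a)–(c): forbidden (parity, ΔS, ΔL, ΔJ).
(a)–(d): forbidden (ΔS).
(a)–(e): forbidden (ΔS, ΔL, ΔJ).
(a)–(f): forbidden (parity, ΔS, ΔL, ΔJ).
(b)–(c): forbidden (ΔJ).
(b)–(d): forbidden (parity, ΔL, ΔJ).
(b)–(e): forbidden (parity, ΔL, ΔJ).
(b)–(f): allowed.
(c)–(d): forbidden (ΔL, ΔJ).
(c)–(e): allowed.
(c)–(f): forbidden (parity).
(d)–(e): forbidden (parity, ΔL, ΔJ).
(d)–(f): forbidden (ΔL, ΔJ).
(e)–(f): forbidden (ΔJ).
Allowed pairs: 2 of 15.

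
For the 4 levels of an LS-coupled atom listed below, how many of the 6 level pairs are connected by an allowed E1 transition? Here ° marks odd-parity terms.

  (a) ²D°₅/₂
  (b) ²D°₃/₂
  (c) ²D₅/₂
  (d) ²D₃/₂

(a)–(b): forbidden (parity).
(a)–(c): allowed.
(a)–(d): allowed.
(b)–(c): allowed.
(b)–(d): allowed.
(c)–(d): forbidden (parity).
Allowed pairs: 4 of 6.

4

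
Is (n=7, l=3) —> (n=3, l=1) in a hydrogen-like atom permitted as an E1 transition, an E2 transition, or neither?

E2

Δl = 1 − 3 = -2; l_i + l_f = 4.
E1 (Δl = ±1): not satisfied.
E2 (Δl = 0,±2, l_i+l_f ≥ 2): satisfied.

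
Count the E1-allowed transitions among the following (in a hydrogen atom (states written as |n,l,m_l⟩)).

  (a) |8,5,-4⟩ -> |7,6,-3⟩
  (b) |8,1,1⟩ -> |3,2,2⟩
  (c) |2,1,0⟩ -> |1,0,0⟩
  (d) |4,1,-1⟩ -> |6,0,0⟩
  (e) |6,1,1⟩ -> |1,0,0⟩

5

(a) allowed
(b) allowed
(c) allowed
(d) allowed
(e) allowed
Total allowed: 5 of 5.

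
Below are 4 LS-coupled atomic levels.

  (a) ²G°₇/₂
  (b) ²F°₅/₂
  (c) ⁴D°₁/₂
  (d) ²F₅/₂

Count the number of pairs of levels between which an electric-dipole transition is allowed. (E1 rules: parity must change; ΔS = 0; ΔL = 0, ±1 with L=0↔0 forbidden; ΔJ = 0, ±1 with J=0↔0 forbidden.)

(a)–(b): forbidden (parity).
(a)–(c): forbidden (parity, ΔS, ΔL, ΔJ).
(a)–(d): allowed.
(b)–(c): forbidden (parity, ΔS, ΔJ).
(b)–(d): allowed.
(c)–(d): forbidden (ΔS, ΔJ).
Allowed pairs: 2 of 6.

2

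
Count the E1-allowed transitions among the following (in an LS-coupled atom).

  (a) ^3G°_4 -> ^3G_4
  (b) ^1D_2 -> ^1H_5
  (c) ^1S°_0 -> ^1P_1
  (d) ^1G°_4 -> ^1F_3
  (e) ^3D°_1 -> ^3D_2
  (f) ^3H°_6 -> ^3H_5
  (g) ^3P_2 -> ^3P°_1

6

(a) allowed
(b) forbidden (parity, ΔL, ΔJ fail)
(c) allowed
(d) allowed
(e) allowed
(f) allowed
(g) allowed
Total allowed: 6 of 7.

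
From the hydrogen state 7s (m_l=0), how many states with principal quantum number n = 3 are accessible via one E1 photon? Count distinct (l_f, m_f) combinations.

3

E1 requires Δl = ±1, so l_f ∈ {-1, 1}; with 0 ≤ l_f ≤ n_f−1 = 2, the allowed l_f values are {1}.
For l_f = 1: m_f ∈ {m_i−1, m_i, m_i+1} ∩ [−1, 1] = {-1, 0, 1} → 3 states.
Total: 3.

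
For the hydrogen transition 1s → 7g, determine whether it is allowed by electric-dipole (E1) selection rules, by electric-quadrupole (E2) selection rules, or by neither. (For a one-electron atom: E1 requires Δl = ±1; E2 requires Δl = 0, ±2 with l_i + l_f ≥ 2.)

neither

Δl = 4 − 0 = +4; l_i + l_f = 4.
E1 (Δl = ±1): not satisfied.
E2 (Δl = 0,±2, l_i+l_f ≥ 2): not satisfied.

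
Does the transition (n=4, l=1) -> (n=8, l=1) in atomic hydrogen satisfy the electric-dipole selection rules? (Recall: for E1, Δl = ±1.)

Initial l = 1, final l = 1, so Δl = +0. E1 requires Δl = ±1: fails.
The transition is electric-dipole forbidden.

forbidden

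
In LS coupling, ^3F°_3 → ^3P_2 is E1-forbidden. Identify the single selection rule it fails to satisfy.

Parity must change: odd → even — passes.
ΔS = 0: S: 1 → 1 — passes.
ΔL = 0, ±1 (not L=0↔0): L: 3 → 1, ΔL = -2 — fails.
ΔJ = 0, ±1 (not J=0↔0): J: 3 → 2, ΔJ = -1 — passes.

the ΔL = 0, ±1 rule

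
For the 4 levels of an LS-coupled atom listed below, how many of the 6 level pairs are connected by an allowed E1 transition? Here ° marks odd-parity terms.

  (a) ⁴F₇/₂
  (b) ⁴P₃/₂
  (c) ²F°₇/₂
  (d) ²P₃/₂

0

(a)–(b): forbidden (parity, ΔL, ΔJ).
(a)–(c): forbidden (ΔS).
(a)–(d): forbidden (parity, ΔS, ΔL, ΔJ).
(b)–(c): forbidden (ΔS, ΔL, ΔJ).
(b)–(d): forbidden (parity, ΔS).
(c)–(d): forbidden (ΔL, ΔJ).
Allowed pairs: 0 of 6.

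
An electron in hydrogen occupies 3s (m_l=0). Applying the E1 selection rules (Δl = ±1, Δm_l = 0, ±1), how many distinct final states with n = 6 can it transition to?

E1 requires Δl = ±1, so l_f ∈ {-1, 1}; with 0 ≤ l_f ≤ n_f−1 = 5, the allowed l_f values are {1}.
For l_f = 1: m_f ∈ {m_i−1, m_i, m_i+1} ∩ [−1, 1] = {-1, 0, 1} → 3 states.
Total: 3.

3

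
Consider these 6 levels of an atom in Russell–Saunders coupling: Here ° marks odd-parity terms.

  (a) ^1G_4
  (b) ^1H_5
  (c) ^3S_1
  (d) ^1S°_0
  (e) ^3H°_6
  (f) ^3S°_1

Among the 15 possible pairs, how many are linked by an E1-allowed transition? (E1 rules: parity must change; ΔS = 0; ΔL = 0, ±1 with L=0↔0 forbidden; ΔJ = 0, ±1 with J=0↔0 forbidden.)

0

(a)–(b): forbidden (parity).
(a)–(c): forbidden (parity, ΔS, ΔL, ΔJ).
(a)–(d): forbidden (ΔL, ΔJ).
(a)–(e): forbidden (ΔS, ΔJ).
(a)–(f): forbidden (ΔS, ΔL, ΔJ).
(b)–(c): forbidden (parity, ΔS, ΔL, ΔJ).
(b)–(d): forbidden (ΔL, ΔJ).
(b)–(e): forbidden (ΔS).
(b)–(f): forbidden (ΔS, ΔL, ΔJ).
(c)–(d): forbidden (ΔS, ΔL).
(c)–(e): forbidden (ΔL, ΔJ).
(c)–(f): forbidden (ΔL).
(d)–(e): forbidden (parity, ΔS, ΔL, ΔJ).
(d)–(f): forbidden (parity, ΔS, ΔL).
(e)–(f): forbidden (parity, ΔL, ΔJ).
Allowed pairs: 0 of 15.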